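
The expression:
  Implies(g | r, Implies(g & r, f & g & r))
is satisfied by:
  {f: True, g: False, r: False}
  {f: False, g: False, r: False}
  {r: True, f: True, g: False}
  {r: True, f: False, g: False}
  {g: True, f: True, r: False}
  {g: True, f: False, r: False}
  {g: True, r: True, f: True}


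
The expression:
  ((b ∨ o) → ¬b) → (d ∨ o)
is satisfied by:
  {b: True, d: True, o: True}
  {b: True, d: True, o: False}
  {b: True, o: True, d: False}
  {b: True, o: False, d: False}
  {d: True, o: True, b: False}
  {d: True, o: False, b: False}
  {o: True, d: False, b: False}


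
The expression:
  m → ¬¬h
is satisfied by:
  {h: True, m: False}
  {m: False, h: False}
  {m: True, h: True}


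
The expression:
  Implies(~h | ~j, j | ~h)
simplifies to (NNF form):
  j | ~h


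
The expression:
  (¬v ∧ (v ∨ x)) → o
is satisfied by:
  {o: True, v: True, x: False}
  {o: True, v: False, x: False}
  {v: True, o: False, x: False}
  {o: False, v: False, x: False}
  {x: True, o: True, v: True}
  {x: True, o: True, v: False}
  {x: True, v: True, o: False}


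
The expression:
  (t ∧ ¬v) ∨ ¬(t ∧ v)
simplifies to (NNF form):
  ¬t ∨ ¬v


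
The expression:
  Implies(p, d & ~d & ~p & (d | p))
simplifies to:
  ~p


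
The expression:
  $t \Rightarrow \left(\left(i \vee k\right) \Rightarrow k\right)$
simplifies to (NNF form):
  $k \vee \neg i \vee \neg t$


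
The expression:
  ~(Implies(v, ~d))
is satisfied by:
  {d: True, v: True}


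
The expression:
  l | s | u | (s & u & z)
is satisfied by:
  {u: True, l: True, s: True}
  {u: True, l: True, s: False}
  {u: True, s: True, l: False}
  {u: True, s: False, l: False}
  {l: True, s: True, u: False}
  {l: True, s: False, u: False}
  {s: True, l: False, u: False}


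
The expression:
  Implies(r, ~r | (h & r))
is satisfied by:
  {h: True, r: False}
  {r: False, h: False}
  {r: True, h: True}


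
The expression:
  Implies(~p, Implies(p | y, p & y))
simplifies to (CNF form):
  p | ~y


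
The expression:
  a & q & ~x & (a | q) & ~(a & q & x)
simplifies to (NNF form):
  a & q & ~x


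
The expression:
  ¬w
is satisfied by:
  {w: False}


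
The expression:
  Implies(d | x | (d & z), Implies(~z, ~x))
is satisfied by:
  {z: True, x: False}
  {x: False, z: False}
  {x: True, z: True}


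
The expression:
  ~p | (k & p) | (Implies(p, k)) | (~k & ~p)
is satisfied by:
  {k: True, p: False}
  {p: False, k: False}
  {p: True, k: True}


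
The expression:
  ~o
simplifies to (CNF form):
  ~o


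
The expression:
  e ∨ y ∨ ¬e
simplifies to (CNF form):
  True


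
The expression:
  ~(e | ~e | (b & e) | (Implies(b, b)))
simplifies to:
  False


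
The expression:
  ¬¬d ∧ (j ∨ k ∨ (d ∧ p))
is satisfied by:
  {k: True, p: True, j: True, d: True}
  {k: True, p: True, d: True, j: False}
  {k: True, j: True, d: True, p: False}
  {k: True, d: True, j: False, p: False}
  {p: True, d: True, j: True, k: False}
  {p: True, d: True, j: False, k: False}
  {d: True, j: True, p: False, k: False}


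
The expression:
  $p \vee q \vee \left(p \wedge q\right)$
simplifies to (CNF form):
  $p \vee q$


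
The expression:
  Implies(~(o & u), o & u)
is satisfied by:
  {u: True, o: True}


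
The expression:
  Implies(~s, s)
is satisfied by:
  {s: True}


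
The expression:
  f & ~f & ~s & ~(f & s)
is never true.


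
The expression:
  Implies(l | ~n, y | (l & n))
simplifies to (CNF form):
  n | y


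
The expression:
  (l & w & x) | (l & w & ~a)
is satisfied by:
  {x: True, w: True, l: True, a: False}
  {w: True, l: True, x: False, a: False}
  {x: True, a: True, w: True, l: True}


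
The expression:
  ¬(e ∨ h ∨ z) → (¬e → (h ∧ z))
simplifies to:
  e ∨ h ∨ z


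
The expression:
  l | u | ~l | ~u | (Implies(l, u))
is always true.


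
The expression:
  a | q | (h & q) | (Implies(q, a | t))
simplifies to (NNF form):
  True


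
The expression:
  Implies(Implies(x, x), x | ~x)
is always true.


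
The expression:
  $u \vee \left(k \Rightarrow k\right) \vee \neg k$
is always true.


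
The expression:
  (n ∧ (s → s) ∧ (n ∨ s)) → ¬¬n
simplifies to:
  True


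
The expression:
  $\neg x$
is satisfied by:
  {x: False}


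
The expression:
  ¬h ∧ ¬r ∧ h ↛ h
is never true.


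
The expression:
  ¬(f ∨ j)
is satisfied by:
  {f: False, j: False}


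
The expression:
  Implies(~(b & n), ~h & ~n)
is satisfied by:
  {b: True, h: False, n: False}
  {h: False, n: False, b: False}
  {n: True, b: True, h: False}
  {n: True, b: True, h: True}


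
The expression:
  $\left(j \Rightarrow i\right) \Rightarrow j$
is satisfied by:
  {j: True}


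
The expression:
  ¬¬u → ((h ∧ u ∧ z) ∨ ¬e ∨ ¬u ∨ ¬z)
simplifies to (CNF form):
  h ∨ ¬e ∨ ¬u ∨ ¬z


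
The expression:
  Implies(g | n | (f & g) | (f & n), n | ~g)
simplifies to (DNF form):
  n | ~g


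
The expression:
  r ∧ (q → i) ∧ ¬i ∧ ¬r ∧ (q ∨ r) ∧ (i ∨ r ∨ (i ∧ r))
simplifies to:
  False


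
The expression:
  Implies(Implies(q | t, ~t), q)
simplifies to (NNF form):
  q | t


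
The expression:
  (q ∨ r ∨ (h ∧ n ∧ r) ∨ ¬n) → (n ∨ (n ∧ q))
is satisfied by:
  {n: True}


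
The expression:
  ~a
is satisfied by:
  {a: False}


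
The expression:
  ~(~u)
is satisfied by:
  {u: True}


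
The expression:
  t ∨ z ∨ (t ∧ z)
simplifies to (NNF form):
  t ∨ z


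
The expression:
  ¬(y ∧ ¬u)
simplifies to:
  u ∨ ¬y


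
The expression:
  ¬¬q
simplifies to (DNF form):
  q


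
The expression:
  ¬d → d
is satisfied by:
  {d: True}


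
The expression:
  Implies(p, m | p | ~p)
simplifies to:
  True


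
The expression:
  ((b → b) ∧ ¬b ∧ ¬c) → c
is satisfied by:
  {b: True, c: True}
  {b: True, c: False}
  {c: True, b: False}


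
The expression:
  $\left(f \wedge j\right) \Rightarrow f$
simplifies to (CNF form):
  $\text{True}$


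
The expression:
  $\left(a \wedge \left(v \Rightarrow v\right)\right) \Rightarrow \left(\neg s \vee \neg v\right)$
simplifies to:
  $\neg a \vee \neg s \vee \neg v$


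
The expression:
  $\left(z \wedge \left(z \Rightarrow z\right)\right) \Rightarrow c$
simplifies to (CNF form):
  $c \vee \neg z$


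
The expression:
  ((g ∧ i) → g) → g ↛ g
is never true.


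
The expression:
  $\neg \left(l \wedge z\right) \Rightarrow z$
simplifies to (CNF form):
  $z$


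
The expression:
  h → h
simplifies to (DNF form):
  True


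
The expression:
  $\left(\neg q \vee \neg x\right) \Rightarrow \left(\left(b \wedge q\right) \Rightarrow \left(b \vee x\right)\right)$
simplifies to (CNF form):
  $\text{True}$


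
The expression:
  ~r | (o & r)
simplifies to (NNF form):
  o | ~r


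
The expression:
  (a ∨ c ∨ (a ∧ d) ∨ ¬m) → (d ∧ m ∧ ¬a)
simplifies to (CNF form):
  m ∧ ¬a ∧ (d ∨ ¬c)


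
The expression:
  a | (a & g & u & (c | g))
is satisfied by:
  {a: True}


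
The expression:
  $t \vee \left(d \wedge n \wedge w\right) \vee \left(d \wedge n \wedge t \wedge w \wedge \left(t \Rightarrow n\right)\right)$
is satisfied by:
  {d: True, t: True, w: True, n: True}
  {d: True, t: True, w: True, n: False}
  {d: True, t: True, n: True, w: False}
  {d: True, t: True, n: False, w: False}
  {t: True, w: True, n: True, d: False}
  {t: True, w: True, n: False, d: False}
  {t: True, w: False, n: True, d: False}
  {t: True, w: False, n: False, d: False}
  {d: True, w: True, n: True, t: False}


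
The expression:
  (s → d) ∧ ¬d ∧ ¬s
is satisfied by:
  {d: False, s: False}


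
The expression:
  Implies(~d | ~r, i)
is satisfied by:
  {i: True, d: True, r: True}
  {i: True, d: True, r: False}
  {i: True, r: True, d: False}
  {i: True, r: False, d: False}
  {d: True, r: True, i: False}


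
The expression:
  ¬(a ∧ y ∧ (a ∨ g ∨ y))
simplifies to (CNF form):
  ¬a ∨ ¬y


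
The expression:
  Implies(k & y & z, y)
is always true.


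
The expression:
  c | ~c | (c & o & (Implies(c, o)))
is always true.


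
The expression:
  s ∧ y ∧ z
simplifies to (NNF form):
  s ∧ y ∧ z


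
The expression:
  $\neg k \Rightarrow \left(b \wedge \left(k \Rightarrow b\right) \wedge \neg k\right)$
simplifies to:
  $b \vee k$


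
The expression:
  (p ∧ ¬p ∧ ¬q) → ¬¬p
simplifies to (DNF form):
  True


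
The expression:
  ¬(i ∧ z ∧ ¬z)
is always true.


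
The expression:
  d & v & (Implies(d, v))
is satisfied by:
  {d: True, v: True}


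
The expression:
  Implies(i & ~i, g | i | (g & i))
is always true.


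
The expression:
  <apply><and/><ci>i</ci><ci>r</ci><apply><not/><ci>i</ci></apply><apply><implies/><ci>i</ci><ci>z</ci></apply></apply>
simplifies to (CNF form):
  <false/>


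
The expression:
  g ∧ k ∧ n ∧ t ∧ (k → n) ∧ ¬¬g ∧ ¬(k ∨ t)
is never true.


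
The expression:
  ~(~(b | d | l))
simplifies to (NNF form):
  b | d | l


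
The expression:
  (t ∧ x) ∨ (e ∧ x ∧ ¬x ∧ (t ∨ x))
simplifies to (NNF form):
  t ∧ x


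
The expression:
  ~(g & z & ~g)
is always true.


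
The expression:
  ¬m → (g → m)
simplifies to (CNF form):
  m ∨ ¬g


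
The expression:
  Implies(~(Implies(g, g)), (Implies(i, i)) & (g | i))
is always true.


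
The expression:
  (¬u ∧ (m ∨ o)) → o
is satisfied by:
  {o: True, u: True, m: False}
  {o: True, m: False, u: False}
  {u: True, m: False, o: False}
  {u: False, m: False, o: False}
  {o: True, u: True, m: True}
  {o: True, m: True, u: False}
  {u: True, m: True, o: False}


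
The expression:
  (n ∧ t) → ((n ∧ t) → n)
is always true.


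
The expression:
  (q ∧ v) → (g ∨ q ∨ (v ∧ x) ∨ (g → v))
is always true.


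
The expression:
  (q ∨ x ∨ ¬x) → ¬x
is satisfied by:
  {x: False}


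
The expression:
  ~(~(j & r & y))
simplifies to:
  j & r & y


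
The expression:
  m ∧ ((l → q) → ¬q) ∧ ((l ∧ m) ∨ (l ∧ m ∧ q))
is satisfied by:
  {m: True, l: True, q: False}


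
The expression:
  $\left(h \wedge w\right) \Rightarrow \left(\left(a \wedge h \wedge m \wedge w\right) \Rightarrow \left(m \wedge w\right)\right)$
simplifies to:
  $\text{True}$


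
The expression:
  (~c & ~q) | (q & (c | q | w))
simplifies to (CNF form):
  q | ~c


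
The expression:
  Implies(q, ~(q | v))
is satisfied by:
  {q: False}


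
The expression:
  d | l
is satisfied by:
  {d: True, l: True}
  {d: True, l: False}
  {l: True, d: False}


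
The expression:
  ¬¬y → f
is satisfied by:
  {f: True, y: False}
  {y: False, f: False}
  {y: True, f: True}


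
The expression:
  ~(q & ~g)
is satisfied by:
  {g: True, q: False}
  {q: False, g: False}
  {q: True, g: True}


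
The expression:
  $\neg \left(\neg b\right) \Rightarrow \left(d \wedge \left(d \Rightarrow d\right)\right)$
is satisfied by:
  {d: True, b: False}
  {b: False, d: False}
  {b: True, d: True}


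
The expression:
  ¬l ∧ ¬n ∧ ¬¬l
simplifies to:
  False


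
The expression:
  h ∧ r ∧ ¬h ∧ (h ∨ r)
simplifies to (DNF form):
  False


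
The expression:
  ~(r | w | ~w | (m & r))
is never true.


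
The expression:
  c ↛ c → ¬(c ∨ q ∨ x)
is always true.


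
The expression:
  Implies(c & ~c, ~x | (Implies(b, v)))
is always true.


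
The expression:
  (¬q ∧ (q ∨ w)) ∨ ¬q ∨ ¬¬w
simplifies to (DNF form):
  w ∨ ¬q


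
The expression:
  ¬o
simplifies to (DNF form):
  ¬o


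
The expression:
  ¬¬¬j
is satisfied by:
  {j: False}


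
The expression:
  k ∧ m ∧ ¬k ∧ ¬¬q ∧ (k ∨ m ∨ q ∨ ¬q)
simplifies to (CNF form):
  False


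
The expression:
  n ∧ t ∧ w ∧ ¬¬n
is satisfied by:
  {t: True, w: True, n: True}


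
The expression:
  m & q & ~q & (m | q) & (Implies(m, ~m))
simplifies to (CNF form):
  False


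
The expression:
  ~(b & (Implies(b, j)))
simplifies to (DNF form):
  ~b | ~j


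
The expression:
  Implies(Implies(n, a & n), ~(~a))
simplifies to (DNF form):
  a | n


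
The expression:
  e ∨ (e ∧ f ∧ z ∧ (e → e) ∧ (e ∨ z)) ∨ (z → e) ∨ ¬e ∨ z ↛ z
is always true.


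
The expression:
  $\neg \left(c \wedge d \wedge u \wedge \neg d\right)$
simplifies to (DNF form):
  $\text{True}$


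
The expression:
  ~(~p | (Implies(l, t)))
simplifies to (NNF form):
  l & p & ~t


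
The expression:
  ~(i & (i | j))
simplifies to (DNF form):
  ~i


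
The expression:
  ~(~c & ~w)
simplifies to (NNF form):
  c | w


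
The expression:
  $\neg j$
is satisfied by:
  {j: False}


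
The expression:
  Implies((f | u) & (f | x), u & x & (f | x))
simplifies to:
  ~f | (u & x)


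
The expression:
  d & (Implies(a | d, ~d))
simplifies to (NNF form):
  False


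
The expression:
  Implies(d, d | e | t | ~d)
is always true.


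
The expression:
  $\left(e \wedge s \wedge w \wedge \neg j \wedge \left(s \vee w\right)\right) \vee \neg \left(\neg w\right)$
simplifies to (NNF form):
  $w$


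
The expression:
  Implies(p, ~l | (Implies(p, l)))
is always true.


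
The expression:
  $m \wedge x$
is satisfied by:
  {m: True, x: True}


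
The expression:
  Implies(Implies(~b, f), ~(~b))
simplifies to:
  b | ~f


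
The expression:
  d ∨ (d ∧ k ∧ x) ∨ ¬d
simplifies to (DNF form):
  True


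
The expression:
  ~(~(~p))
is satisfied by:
  {p: False}


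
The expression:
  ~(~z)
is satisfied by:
  {z: True}


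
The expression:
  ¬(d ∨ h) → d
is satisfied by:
  {d: True, h: True}
  {d: True, h: False}
  {h: True, d: False}


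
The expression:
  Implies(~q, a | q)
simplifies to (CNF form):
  a | q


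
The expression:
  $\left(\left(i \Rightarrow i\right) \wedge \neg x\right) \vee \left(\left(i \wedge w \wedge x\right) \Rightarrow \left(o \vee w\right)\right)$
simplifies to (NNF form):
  $\text{True}$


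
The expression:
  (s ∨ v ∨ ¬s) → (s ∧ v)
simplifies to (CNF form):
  s ∧ v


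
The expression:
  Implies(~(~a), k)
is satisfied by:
  {k: True, a: False}
  {a: False, k: False}
  {a: True, k: True}


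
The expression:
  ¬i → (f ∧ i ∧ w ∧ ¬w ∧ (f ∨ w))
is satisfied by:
  {i: True}


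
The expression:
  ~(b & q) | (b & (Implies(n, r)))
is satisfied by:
  {r: True, q: False, n: False, b: False}
  {r: False, q: False, n: False, b: False}
  {r: True, b: True, q: False, n: False}
  {b: True, r: False, q: False, n: False}
  {r: True, n: True, b: False, q: False}
  {n: True, b: False, q: False, r: False}
  {r: True, b: True, n: True, q: False}
  {b: True, n: True, r: False, q: False}
  {r: True, q: True, b: False, n: False}
  {q: True, b: False, n: False, r: False}
  {r: True, b: True, q: True, n: False}
  {b: True, q: True, r: False, n: False}
  {r: True, n: True, q: True, b: False}
  {n: True, q: True, b: False, r: False}
  {r: True, b: True, n: True, q: True}


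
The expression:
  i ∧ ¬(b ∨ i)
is never true.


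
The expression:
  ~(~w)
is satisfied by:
  {w: True}


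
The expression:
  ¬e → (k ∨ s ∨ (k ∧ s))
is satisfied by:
  {k: True, e: True, s: True}
  {k: True, e: True, s: False}
  {k: True, s: True, e: False}
  {k: True, s: False, e: False}
  {e: True, s: True, k: False}
  {e: True, s: False, k: False}
  {s: True, e: False, k: False}


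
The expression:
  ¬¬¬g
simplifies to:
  ¬g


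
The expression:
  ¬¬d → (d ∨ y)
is always true.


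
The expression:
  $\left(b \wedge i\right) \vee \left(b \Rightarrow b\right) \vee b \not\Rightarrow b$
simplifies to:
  $\text{True}$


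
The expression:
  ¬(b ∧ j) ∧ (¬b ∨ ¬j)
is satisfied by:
  {b: False, j: False}
  {j: True, b: False}
  {b: True, j: False}


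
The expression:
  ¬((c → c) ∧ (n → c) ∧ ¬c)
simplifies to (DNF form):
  c ∨ n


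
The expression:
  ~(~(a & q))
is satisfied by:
  {a: True, q: True}


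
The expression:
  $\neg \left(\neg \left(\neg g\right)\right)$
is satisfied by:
  {g: False}


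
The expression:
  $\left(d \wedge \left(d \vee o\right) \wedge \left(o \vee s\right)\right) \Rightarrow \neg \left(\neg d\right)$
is always true.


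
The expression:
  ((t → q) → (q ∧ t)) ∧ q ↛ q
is never true.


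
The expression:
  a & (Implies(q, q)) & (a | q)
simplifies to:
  a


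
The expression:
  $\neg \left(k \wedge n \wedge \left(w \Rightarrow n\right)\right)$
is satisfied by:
  {k: False, n: False}
  {n: True, k: False}
  {k: True, n: False}


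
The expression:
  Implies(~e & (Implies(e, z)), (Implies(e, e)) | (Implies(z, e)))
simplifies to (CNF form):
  True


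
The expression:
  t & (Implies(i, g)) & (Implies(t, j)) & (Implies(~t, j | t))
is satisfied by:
  {t: True, j: True, g: True, i: False}
  {t: True, j: True, g: False, i: False}
  {t: True, j: True, i: True, g: True}


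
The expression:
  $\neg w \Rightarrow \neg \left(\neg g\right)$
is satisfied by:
  {g: True, w: True}
  {g: True, w: False}
  {w: True, g: False}


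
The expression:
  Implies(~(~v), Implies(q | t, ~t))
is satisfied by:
  {v: False, t: False}
  {t: True, v: False}
  {v: True, t: False}


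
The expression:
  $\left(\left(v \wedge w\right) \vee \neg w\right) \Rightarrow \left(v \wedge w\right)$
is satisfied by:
  {w: True}


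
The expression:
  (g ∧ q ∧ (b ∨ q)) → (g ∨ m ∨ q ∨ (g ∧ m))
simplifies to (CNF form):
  True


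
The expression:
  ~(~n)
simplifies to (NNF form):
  n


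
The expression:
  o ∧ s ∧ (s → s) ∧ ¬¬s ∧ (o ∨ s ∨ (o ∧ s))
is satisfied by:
  {s: True, o: True}


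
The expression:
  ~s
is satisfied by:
  {s: False}


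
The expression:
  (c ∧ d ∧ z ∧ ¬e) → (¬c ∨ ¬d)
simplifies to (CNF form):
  e ∨ ¬c ∨ ¬d ∨ ¬z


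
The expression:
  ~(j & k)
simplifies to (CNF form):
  ~j | ~k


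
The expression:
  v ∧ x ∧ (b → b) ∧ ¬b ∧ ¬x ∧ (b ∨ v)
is never true.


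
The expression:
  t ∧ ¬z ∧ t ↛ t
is never true.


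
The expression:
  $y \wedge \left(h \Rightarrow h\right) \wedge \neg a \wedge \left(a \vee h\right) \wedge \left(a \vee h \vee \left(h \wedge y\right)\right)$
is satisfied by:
  {h: True, y: True, a: False}


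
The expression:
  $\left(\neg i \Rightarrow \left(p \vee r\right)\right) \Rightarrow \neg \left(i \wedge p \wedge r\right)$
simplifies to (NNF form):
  $\neg i \vee \neg p \vee \neg r$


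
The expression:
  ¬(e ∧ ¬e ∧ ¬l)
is always true.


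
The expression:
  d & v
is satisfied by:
  {d: True, v: True}


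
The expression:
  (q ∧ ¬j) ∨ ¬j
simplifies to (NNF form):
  ¬j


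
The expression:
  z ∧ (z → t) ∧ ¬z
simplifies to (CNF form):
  False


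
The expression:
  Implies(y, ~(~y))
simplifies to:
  True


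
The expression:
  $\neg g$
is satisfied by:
  {g: False}


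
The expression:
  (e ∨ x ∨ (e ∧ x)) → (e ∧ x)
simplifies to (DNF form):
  (e ∧ x) ∨ (¬e ∧ ¬x)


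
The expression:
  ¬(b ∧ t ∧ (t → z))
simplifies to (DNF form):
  ¬b ∨ ¬t ∨ ¬z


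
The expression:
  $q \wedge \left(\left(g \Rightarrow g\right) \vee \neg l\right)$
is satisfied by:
  {q: True}


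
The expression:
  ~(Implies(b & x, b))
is never true.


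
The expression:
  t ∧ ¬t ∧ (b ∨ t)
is never true.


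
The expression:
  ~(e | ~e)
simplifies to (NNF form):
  False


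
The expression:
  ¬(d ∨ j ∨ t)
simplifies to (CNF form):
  ¬d ∧ ¬j ∧ ¬t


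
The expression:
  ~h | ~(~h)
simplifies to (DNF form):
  True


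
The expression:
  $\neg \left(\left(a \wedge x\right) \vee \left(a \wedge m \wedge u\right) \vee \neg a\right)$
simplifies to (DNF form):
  $\left(a \wedge \neg m \wedge \neg x\right) \vee \left(a \wedge \neg u \wedge \neg x\right)$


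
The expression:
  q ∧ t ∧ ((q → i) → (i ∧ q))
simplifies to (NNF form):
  q ∧ t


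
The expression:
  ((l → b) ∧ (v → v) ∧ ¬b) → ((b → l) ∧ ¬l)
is always true.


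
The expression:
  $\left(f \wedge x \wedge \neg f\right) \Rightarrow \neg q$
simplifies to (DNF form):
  $\text{True}$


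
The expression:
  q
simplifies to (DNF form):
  q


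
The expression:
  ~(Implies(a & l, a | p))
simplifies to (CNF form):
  False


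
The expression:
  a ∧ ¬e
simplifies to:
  a ∧ ¬e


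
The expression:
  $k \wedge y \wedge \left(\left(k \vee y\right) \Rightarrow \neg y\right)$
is never true.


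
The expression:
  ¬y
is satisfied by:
  {y: False}


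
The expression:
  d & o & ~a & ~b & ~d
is never true.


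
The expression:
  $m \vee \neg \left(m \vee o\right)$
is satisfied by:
  {m: True, o: False}
  {o: False, m: False}
  {o: True, m: True}


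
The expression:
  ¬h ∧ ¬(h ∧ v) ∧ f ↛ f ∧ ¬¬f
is never true.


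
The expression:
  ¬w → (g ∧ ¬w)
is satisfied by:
  {g: True, w: True}
  {g: True, w: False}
  {w: True, g: False}


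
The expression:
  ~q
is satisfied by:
  {q: False}


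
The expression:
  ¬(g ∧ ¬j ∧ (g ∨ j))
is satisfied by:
  {j: True, g: False}
  {g: False, j: False}
  {g: True, j: True}


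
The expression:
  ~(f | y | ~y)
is never true.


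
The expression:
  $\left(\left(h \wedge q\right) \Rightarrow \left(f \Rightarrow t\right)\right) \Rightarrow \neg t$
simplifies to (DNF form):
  $\neg t$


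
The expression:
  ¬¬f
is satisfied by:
  {f: True}


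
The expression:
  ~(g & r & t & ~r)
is always true.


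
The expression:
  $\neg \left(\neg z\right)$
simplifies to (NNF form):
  $z$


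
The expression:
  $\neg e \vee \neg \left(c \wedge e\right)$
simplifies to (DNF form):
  $\neg c \vee \neg e$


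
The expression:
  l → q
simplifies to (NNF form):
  q ∨ ¬l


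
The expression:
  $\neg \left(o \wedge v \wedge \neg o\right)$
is always true.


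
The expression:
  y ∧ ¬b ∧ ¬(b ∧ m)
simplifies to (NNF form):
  y ∧ ¬b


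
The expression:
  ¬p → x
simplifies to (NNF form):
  p ∨ x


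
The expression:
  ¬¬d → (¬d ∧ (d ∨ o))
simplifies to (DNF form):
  ¬d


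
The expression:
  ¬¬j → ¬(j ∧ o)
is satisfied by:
  {o: False, j: False}
  {j: True, o: False}
  {o: True, j: False}


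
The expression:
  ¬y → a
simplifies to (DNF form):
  a ∨ y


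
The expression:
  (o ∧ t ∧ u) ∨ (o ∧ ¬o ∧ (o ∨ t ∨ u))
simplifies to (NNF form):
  o ∧ t ∧ u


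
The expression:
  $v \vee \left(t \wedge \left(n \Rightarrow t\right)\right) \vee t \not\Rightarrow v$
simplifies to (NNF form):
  $t \vee v$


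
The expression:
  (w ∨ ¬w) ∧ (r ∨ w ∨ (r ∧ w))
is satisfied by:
  {r: True, w: True}
  {r: True, w: False}
  {w: True, r: False}


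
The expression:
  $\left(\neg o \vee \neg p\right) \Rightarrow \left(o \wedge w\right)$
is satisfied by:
  {o: True, p: True, w: True}
  {o: True, p: True, w: False}
  {o: True, w: True, p: False}


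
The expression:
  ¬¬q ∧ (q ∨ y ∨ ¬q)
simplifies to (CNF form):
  q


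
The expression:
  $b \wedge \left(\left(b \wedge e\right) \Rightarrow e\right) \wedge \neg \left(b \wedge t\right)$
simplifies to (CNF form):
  $b \wedge \neg t$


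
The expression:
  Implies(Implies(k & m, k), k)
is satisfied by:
  {k: True}


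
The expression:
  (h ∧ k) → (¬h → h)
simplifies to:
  True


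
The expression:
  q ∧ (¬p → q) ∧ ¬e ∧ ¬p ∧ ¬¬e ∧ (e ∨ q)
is never true.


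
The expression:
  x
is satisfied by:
  {x: True}


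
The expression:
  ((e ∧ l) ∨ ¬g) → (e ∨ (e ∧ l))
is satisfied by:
  {e: True, g: True}
  {e: True, g: False}
  {g: True, e: False}


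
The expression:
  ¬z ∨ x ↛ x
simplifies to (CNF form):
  ¬z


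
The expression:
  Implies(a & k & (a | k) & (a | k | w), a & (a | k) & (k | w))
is always true.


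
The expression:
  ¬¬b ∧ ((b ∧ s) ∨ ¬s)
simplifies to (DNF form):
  b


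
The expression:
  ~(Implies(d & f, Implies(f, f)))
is never true.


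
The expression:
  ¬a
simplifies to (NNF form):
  ¬a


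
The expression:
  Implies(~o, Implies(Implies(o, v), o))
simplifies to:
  o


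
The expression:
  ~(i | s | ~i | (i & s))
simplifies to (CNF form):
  False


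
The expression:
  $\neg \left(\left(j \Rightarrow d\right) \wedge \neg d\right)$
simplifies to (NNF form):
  $d \vee j$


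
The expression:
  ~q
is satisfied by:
  {q: False}


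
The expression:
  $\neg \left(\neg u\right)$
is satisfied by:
  {u: True}


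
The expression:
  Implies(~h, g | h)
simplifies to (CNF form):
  g | h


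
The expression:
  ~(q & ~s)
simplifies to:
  s | ~q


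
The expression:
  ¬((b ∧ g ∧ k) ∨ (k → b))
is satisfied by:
  {k: True, b: False}


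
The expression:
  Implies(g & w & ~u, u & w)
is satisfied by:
  {u: True, w: False, g: False}
  {w: False, g: False, u: False}
  {g: True, u: True, w: False}
  {g: True, w: False, u: False}
  {u: True, w: True, g: False}
  {w: True, u: False, g: False}
  {g: True, w: True, u: True}


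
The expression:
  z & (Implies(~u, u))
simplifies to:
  u & z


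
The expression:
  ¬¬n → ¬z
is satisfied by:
  {z: False, n: False}
  {n: True, z: False}
  {z: True, n: False}


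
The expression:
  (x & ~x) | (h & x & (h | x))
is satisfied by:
  {h: True, x: True}


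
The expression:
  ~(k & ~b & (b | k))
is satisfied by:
  {b: True, k: False}
  {k: False, b: False}
  {k: True, b: True}


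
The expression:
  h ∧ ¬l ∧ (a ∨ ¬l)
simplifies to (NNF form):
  h ∧ ¬l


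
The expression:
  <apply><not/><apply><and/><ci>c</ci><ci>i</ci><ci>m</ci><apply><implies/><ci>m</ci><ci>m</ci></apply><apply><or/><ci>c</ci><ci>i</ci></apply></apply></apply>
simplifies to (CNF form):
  <apply><or/><apply><not/><ci>c</ci></apply><apply><not/><ci>i</ci></apply><apply><not/><ci>m</ci></apply></apply>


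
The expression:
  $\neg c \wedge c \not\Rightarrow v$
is never true.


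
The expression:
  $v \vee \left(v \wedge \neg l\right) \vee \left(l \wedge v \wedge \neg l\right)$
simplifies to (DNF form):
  $v$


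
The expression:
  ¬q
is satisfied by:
  {q: False}


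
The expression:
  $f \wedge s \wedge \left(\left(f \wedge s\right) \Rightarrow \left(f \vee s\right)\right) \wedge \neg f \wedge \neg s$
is never true.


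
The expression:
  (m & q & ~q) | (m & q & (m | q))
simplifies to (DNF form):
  m & q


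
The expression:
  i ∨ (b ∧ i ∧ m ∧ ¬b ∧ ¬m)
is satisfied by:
  {i: True}


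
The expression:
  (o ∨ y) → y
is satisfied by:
  {y: True, o: False}
  {o: False, y: False}
  {o: True, y: True}


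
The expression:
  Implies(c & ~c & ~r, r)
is always true.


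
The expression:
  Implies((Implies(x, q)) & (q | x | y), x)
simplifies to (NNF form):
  x | (~q & ~y)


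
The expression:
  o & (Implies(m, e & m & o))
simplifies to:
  o & (e | ~m)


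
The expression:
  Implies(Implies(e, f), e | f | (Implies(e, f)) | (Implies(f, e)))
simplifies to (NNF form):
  True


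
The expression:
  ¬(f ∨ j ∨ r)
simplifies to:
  ¬f ∧ ¬j ∧ ¬r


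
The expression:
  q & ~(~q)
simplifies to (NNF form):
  q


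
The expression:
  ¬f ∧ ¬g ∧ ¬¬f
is never true.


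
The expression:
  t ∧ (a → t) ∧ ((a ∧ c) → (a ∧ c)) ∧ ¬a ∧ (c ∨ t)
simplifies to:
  t ∧ ¬a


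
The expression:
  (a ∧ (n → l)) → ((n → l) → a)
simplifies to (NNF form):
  True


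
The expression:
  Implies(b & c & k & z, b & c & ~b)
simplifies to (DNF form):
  ~b | ~c | ~k | ~z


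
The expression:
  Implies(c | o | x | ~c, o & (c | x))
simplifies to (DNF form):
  (c & o) | (o & x)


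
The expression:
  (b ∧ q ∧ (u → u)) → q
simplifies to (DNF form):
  True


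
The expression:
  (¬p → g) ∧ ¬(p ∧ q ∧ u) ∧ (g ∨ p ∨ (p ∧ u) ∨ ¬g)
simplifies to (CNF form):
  (g ∨ p) ∧ (p ∨ ¬p) ∧ (g ∨ p ∨ ¬q) ∧ (g ∨ p ∨ ¬u) ∧ (g ∨ ¬q ∨ ¬u) ∧ (p ∨ ¬p ∨ ¬q) ∧ (p ∨ ¬p ∨ ¬u) ∧ (¬p ∨ ¬q ∨ ¬u)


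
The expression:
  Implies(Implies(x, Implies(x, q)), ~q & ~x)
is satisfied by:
  {q: False}


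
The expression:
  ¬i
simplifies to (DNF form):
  ¬i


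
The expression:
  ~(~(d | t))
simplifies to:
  d | t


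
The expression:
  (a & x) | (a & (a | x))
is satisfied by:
  {a: True}


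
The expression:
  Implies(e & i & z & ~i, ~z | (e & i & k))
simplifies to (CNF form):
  True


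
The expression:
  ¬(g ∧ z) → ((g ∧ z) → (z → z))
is always true.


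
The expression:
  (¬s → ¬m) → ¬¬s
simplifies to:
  m ∨ s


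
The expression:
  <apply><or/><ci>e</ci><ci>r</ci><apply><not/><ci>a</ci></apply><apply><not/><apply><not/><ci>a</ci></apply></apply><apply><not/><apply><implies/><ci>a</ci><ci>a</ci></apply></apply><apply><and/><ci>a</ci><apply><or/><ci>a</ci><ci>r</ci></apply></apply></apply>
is always true.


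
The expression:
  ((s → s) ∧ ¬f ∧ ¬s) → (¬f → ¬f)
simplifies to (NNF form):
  True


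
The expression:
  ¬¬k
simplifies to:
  k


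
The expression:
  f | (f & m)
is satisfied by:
  {f: True}


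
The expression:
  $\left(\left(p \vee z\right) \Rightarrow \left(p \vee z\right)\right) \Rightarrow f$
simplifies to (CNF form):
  $f$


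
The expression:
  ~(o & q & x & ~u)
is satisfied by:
  {u: True, o: False, q: False, x: False}
  {x: False, o: False, u: False, q: False}
  {x: True, u: True, o: False, q: False}
  {x: True, o: False, u: False, q: False}
  {q: True, u: True, x: False, o: False}
  {q: True, x: False, o: False, u: False}
  {q: True, x: True, u: True, o: False}
  {q: True, x: True, o: False, u: False}
  {u: True, o: True, q: False, x: False}
  {o: True, q: False, u: False, x: False}
  {x: True, o: True, u: True, q: False}
  {x: True, o: True, q: False, u: False}
  {u: True, o: True, q: True, x: False}
  {o: True, q: True, x: False, u: False}
  {x: True, o: True, q: True, u: True}


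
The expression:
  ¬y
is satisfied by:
  {y: False}


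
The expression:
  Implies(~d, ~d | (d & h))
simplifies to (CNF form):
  True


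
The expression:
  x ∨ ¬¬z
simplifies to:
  x ∨ z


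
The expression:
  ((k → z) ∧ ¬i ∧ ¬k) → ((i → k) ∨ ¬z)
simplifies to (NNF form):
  True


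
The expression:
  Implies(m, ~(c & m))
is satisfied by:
  {m: False, c: False}
  {c: True, m: False}
  {m: True, c: False}


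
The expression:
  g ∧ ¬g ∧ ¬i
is never true.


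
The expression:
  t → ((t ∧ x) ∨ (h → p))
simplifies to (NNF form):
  p ∨ x ∨ ¬h ∨ ¬t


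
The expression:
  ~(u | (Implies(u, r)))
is never true.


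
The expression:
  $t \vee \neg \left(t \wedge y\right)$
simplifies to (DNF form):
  $\text{True}$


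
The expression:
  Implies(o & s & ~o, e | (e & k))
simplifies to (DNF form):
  True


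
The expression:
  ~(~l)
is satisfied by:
  {l: True}


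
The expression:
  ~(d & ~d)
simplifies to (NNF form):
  True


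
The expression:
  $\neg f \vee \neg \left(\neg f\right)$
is always true.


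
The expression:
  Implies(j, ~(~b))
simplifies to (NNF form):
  b | ~j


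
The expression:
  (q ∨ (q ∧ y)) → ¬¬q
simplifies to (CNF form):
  True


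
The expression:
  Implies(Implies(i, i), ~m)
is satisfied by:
  {m: False}


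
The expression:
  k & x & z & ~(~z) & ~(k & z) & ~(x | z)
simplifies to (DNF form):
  False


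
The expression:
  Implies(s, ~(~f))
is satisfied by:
  {f: True, s: False}
  {s: False, f: False}
  {s: True, f: True}


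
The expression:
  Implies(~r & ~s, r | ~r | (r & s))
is always true.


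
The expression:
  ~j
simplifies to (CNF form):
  ~j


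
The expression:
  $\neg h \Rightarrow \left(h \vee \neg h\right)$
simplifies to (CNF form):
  $\text{True}$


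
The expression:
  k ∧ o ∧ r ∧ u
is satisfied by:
  {r: True, u: True, o: True, k: True}


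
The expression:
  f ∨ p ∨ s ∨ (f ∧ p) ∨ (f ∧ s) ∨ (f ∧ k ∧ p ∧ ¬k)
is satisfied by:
  {p: True, s: True, f: True}
  {p: True, s: True, f: False}
  {p: True, f: True, s: False}
  {p: True, f: False, s: False}
  {s: True, f: True, p: False}
  {s: True, f: False, p: False}
  {f: True, s: False, p: False}


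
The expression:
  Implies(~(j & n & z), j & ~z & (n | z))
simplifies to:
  j & n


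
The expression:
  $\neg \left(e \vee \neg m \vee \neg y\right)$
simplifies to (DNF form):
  $m \wedge y \wedge \neg e$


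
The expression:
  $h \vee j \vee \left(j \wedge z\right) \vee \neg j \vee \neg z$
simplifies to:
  $\text{True}$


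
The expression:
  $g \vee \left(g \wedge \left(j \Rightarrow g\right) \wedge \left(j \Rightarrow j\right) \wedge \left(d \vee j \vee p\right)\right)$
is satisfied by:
  {g: True}


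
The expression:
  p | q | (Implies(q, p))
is always true.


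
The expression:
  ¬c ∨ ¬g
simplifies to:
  ¬c ∨ ¬g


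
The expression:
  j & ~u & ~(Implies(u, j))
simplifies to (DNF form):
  False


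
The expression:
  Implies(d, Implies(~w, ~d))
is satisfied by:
  {w: True, d: False}
  {d: False, w: False}
  {d: True, w: True}


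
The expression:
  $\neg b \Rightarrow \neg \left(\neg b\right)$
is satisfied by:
  {b: True}


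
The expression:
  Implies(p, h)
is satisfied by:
  {h: True, p: False}
  {p: False, h: False}
  {p: True, h: True}


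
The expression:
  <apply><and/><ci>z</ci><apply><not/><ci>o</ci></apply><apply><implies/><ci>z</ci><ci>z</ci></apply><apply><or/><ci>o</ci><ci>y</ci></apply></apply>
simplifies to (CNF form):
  <apply><and/><ci>y</ci><ci>z</ci><apply><not/><ci>o</ci></apply></apply>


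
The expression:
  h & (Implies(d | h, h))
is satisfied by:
  {h: True}


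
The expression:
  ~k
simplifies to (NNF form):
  ~k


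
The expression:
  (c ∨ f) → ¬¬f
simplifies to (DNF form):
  f ∨ ¬c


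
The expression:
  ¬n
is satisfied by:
  {n: False}


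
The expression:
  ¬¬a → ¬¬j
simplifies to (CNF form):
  j ∨ ¬a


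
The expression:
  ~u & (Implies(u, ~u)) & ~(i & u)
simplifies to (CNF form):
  ~u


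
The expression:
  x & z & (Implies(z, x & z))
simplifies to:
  x & z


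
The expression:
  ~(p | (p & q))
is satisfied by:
  {p: False}


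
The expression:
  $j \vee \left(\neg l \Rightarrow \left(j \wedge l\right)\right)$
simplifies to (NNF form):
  $j \vee l$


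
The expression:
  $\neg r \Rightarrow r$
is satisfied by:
  {r: True}


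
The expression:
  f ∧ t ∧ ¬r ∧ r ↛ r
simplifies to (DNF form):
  False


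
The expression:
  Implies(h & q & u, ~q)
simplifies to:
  ~h | ~q | ~u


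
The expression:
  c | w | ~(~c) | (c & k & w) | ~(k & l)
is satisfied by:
  {w: True, c: True, l: False, k: False}
  {w: True, l: False, k: False, c: False}
  {c: True, l: False, k: False, w: False}
  {c: False, l: False, k: False, w: False}
  {w: True, k: True, c: True, l: False}
  {w: True, k: True, c: False, l: False}
  {k: True, c: True, w: False, l: False}
  {k: True, w: False, l: False, c: False}
  {c: True, w: True, l: True, k: False}
  {w: True, l: True, c: False, k: False}
  {c: True, l: True, w: False, k: False}
  {l: True, w: False, k: False, c: False}
  {w: True, k: True, l: True, c: True}
  {w: True, k: True, l: True, c: False}
  {k: True, l: True, c: True, w: False}


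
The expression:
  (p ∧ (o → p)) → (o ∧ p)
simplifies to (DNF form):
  o ∨ ¬p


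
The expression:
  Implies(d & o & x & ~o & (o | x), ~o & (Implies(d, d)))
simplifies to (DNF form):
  True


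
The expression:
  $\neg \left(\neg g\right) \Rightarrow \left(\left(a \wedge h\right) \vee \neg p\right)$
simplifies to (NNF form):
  $\left(a \wedge h\right) \vee \neg g \vee \neg p$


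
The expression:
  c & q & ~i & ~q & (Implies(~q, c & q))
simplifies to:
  False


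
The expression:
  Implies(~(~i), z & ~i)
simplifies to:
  ~i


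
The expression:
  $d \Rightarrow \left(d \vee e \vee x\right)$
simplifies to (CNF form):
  $\text{True}$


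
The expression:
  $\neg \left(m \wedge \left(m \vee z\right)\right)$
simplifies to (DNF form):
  $\neg m$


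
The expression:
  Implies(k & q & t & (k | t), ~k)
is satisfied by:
  {k: False, q: False, t: False}
  {t: True, k: False, q: False}
  {q: True, k: False, t: False}
  {t: True, q: True, k: False}
  {k: True, t: False, q: False}
  {t: True, k: True, q: False}
  {q: True, k: True, t: False}


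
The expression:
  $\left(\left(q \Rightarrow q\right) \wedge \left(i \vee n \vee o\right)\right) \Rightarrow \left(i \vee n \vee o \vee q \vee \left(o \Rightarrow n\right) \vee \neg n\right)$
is always true.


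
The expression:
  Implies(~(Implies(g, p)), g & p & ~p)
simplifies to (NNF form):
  p | ~g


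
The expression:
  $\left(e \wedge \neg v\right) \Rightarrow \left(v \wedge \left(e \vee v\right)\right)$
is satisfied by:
  {v: True, e: False}
  {e: False, v: False}
  {e: True, v: True}


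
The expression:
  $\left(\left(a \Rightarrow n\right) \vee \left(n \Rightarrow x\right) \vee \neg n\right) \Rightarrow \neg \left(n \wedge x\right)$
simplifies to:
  $\neg n \vee \neg x$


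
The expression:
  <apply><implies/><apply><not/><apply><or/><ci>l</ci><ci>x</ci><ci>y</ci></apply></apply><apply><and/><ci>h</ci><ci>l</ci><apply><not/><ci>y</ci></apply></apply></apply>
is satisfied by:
  {y: True, l: True, x: True}
  {y: True, l: True, x: False}
  {y: True, x: True, l: False}
  {y: True, x: False, l: False}
  {l: True, x: True, y: False}
  {l: True, x: False, y: False}
  {x: True, l: False, y: False}


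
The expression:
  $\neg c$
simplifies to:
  $\neg c$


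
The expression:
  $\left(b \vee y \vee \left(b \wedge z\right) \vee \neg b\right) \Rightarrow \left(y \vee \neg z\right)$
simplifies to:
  $y \vee \neg z$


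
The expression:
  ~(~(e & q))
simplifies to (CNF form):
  e & q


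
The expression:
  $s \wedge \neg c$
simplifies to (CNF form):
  $s \wedge \neg c$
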